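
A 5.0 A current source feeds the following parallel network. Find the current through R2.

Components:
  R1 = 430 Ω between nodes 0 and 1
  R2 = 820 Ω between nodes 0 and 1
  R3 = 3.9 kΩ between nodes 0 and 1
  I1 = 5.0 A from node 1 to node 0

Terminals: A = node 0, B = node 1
All resistors sit directly between nodes 0 and 1, so they are in parallel and share one voltage V; the full source current 5 A splits among them.
1/R_par = 1/430 + 1/820 + 1/3900 = 0.003802 S  =>  R_par = 263.1 Ω
V = I × R_par = 5 × 263.1 = 1315 V
I_R2 = V/R2 = 1315/820 = 1.604 A

Final answer: 1.604 A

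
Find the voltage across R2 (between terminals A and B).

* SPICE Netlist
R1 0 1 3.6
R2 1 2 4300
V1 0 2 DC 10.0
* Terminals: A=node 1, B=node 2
R1 and R2 are in series across V1 (node 0 → node 1 → node 2), and the output A–B is taken across R2, so this is a voltage divider.
Series current: I = V1/(R1 + R2) = 10/(3.6 + 4300) = 10/4304 = 0.002324 A
V_R2 = I × R2 = V1 × R2/(R1 + R2) = 10 × 4300/4304 = 9.992 V

Final answer: 9.992 V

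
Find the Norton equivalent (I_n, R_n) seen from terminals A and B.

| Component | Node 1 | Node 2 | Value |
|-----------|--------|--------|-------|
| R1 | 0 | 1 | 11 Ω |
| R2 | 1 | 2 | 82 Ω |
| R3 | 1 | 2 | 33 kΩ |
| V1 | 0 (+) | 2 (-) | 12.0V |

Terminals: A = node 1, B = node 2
Find the Thévenin equivalent first; then I_n = V_th/R_th and R_n = R_th.
Step 1 — V_th is the open-circuit voltage V_A - V_B (nothing connected across the terminals).
Nodal analysis, taking node 2 as the 0 V reference.
Source V1 fixes V_0 = 12 V.
KCL at each unknown node (sum of currents leaving = 0; resistances in Ω):
  Node 1: (V_1 - 12)/11 + (V_1 - 0)/82 + (V_1 - 0)/33000 = 0
Collecting terms: 0.1031 × V_1 = 1.091  =>  V_1 = 10.58 V
V_th = V_1 - V_2 = 10.58 - 0 = 10.58 V
Step 2 — R_th: zero the source — replace V1 by a short circuit (node 2 merges into node 0) — and find the resistance seen between A (node 1) and B (node 0).
Reduce the network between node 1 (A) and node 0 (B) by series/parallel combination:
  Rp1 = R1 ‖ R2 ‖ R3 (parallel, all between nodes 0 and 1) = 1/(1/11 + 1/82 + 1/33000) = 9.696 Ω
R_th = 9.696 Ω
I_n = V_th/R_th = 10.58/9.696 = 1.091 A, and R_n = R_th = 9.696 Ω

Final answer: I_n = 1.091 A, R_n = 9.696 Ω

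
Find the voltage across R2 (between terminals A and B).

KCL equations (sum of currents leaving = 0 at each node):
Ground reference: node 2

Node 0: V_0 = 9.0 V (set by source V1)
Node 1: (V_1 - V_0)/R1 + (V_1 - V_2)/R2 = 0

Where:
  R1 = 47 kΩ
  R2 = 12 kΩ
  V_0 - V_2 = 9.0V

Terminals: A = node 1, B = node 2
R1 and R2 are in series across V1 (node 0 → node 1 → node 2), and the output A–B is taken across R2, so this is a voltage divider.
Series current: I = V1/(R1 + R2) = 9/(47000 + 12000) = 9/59000 = 0.0001525 A
V_R2 = I × R2 = V1 × R2/(R1 + R2) = 9 × 12000/59000 = 1.831 V

Final answer: 1.831 V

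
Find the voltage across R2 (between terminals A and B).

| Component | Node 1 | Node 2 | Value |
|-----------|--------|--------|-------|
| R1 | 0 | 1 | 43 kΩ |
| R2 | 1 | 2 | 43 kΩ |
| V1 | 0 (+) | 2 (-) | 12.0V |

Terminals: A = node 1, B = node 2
R1 and R2 are in series across V1 (node 0 → node 1 → node 2), and the output A–B is taken across R2, so this is a voltage divider.
Series current: I = V1/(R1 + R2) = 12/(43000 + 43000) = 12/86000 = 0.0001395 A
V_R2 = I × R2 = V1 × R2/(R1 + R2) = 12 × 43000/86000 = 6 V

Final answer: 6 V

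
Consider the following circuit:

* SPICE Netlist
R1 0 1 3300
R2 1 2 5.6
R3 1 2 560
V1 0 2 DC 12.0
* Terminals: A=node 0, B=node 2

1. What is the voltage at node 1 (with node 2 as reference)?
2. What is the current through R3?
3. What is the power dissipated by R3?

Nodal analysis, taking node 2 as the 0 V reference.
Source V1 fixes V_0 = 12 V.
KCL at each unknown node (sum of currents leaving = 0; resistances in Ω):
  Node 1: (V_1 - 12)/3300 + (V_1 - 0)/5.6 + (V_1 - 0)/560 = 0
Collecting terms: 0.1807 × V_1 = 0.003636  =>  V_1 = 0.02013 V
Part 1:
  Read off the nodal solution: V_1 = 0.02013 V
Part 2:
  I_R3 = (V_1 - V_2)/R3 = (0.02013 - 0)/560 = 0.00003594 A
  Magnitude: I_R3 = 0.00003594 A
Part 3:
  I_R3 = (V_1 - V_2)/R3 = (0.02013 - 0)/560 = 0.00003594 A
  P_R3 = I_R3² × R3 = (0.00003594)² × 560 = 0.0000007235 W

Final answers:
1. V_1 = 0.02013 V
2. I_R3 = 3.594e-05 A
3. P_R3 = 7.235e-07 W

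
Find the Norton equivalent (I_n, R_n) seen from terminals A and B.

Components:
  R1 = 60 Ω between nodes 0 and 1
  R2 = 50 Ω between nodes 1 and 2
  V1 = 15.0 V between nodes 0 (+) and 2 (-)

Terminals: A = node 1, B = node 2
Find the Thévenin equivalent first; then I_n = V_th/R_th and R_n = R_th.
Step 1 — V_th is the open-circuit voltage V_A - V_B (nothing connected across the terminals).
Nodal analysis, taking node 2 as the 0 V reference.
Source V1 fixes V_0 = 15 V.
KCL at each unknown node (sum of currents leaving = 0; resistances in Ω):
  Node 1: (V_1 - 15)/60 + (V_1 - 0)/50 = 0
Collecting terms: 0.03667 × V_1 = 0.25  =>  V_1 = 6.818 V
V_th = V_1 - V_2 = 6.818 - 0 = 6.818 V
Step 2 — R_th: zero the source — replace V1 by a short circuit (node 2 merges into node 0) — and find the resistance seen between A (node 1) and B (node 0).
Reduce the network between node 1 (A) and node 0 (B) by series/parallel combination:
  Rp1 = R1 ‖ R2 (parallel, both between nodes 0 and 1) = 1/(1/60 + 1/50) = 27.27 Ω
R_th = 27.27 Ω
I_n = V_th/R_th = 6.818/27.27 = 0.25 A, and R_n = R_th = 27.27 Ω

Final answer: I_n = 0.25 A, R_n = 27.27 Ω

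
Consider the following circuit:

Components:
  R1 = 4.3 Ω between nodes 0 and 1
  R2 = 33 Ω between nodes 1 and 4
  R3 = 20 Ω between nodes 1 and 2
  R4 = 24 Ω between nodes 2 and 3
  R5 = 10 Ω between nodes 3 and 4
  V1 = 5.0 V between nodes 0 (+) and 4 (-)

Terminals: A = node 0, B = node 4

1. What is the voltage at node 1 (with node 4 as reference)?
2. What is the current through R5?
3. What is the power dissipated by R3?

Nodal analysis, taking node 4 as the 0 V reference.
Source V1 fixes V_0 = 5 V.
KCL at each unknown node (sum of currents leaving = 0; resistances in Ω):
  Node 1: (V_1 - 5)/4.3 + (V_1 - 0)/33 + (V_1 - V_2)/20 = 0
  Node 2: (V_2 - V_1)/20 + (V_2 - V_3)/24 = 0
  Node 3: (V_3 - V_2)/24 + (V_3 - 0)/10 = 0
Collecting terms (coefficients in siemens):
  0.3129·V_1 - 0.05·V_2 = 1.163
  0.09167·V_2 - 0.05·V_1 - 0.04167·V_3 = 0
  0.1417·V_3 - 0.04167·V_2 = 0
Solving these 3 simultaneous equations (Gaussian elimination) gives:
  V_1 = 4.132 V, V_2 = 2.602 V, V_3 = 0.7653 V
Part 1:
  Read off the nodal solution: V_1 = 4.132 V
Part 2:
  I_R5 = (V_3 - V_4)/R5 = (0.7653 - 0)/10 = 0.07653 A
  Magnitude: I_R5 = 0.07653 A
Part 3:
  I_R3 = (V_1 - V_2)/R3 = (4.132 - 2.602)/20 = 0.07653 A
  P_R3 = I_R3² × R3 = (0.07653)² × 20 = 0.1171 W

Final answers:
1. V_1 = 4.132 V
2. I_R5 = 0.07653 A
3. P_R3 = 0.1171 W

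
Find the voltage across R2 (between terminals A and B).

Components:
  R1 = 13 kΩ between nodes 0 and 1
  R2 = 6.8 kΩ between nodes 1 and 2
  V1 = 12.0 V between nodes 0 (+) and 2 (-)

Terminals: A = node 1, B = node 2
R1 and R2 are in series across V1 (node 0 → node 1 → node 2), and the output A–B is taken across R2, so this is a voltage divider.
Series current: I = V1/(R1 + R2) = 12/(13000 + 6800) = 12/19800 = 0.0006061 A
V_R2 = I × R2 = V1 × R2/(R1 + R2) = 12 × 6800/19800 = 4.121 V

Final answer: 4.121 V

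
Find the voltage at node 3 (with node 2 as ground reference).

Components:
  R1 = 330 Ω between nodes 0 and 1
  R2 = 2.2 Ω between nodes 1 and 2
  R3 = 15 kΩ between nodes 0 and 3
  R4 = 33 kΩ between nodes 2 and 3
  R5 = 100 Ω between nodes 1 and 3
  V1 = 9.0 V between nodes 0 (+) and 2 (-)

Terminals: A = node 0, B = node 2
Nodal analysis, taking node 2 as the 0 V reference.
Source V1 fixes V_0 = 9 V.
KCL at each unknown node (sum of currents leaving = 0; resistances in Ω):
  Node 1: (V_1 - 9)/330 + (V_1 - 0)/2.2 + (V_1 - V_3)/100 = 0
  Node 3: (V_3 - 9)/15000 + (V_3 - 0)/33000 + (V_3 - V_1)/100 = 0
Collecting terms (coefficients in siemens):
  0.4676·V_1 - 0.01·V_3 = 0.02727
  0.0101·V_3 - 0.01·V_1 = 0.0006
Determinant D = (0.4676)(0.0101) - (-0.01)(-0.01) = 0.004621
V_1 = [(0.02727)(0.0101) - (-0.01)(0.0006)]/D = 0.06089 V
V_3 = [(0.4676)(0.0006) - (0.02727)(-0.01)]/D = 0.1197 V
The requested potential is V_3 = 0.1197 V.

Final answer: V_3 = 0.1197 V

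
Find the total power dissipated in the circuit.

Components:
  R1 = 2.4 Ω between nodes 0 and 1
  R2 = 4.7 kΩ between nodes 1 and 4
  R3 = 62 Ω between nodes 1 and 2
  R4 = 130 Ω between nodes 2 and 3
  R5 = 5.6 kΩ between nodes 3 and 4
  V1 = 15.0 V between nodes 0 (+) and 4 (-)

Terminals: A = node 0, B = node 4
Nodal analysis, taking node 4 as the 0 V reference.
Source V1 fixes V_0 = 15 V.
KCL at each unknown node (sum of currents leaving = 0; resistances in Ω):
  Node 1: (V_1 - 15)/2.4 + (V_1 - 0)/4700 + (V_1 - V_2)/62 = 0
  Node 2: (V_2 - V_1)/62 + (V_2 - V_3)/130 = 0
  Node 3: (V_3 - V_2)/130 + (V_3 - 0)/5600 = 0
Collecting terms (coefficients in siemens):
  0.433·V_1 - 0.01613·V_2 = 6.25
  0.02382·V_2 - 0.01613·V_1 - 0.007692·V_3 = 0
  0.007871·V_3 - 0.007692·V_2 = 0
Solving these 3 simultaneous equations (Gaussian elimination) gives:
  V_1 = 14.99 V, V_2 = 14.83 V, V_3 = 14.49 V
Power in each resistor, P = (ΔV)²/R:
  P_R1 = (15 - 14.99)²/2.4 = 0.00008007 W
  P_R2 = (14.99 - 0)²/4700 = 0.04778 W
  P_R3 = (14.99 - 14.83)²/62 = 0.0004151 W
  P_R4 = (14.83 - 14.49)²/130 = 0.0008703 W
  P_R5 = (14.49 - 0)²/5600 = 0.03749 W
P_total = P_R1 + P_R2 + P_R3 + P_R4 + P_R5 = 0.08664 W

Final answer: 0.08664 W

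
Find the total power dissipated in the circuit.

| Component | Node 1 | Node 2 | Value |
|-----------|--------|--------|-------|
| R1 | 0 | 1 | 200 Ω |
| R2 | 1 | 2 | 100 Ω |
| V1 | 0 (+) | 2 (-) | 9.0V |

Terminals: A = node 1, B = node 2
Nodal analysis, taking node 2 as the 0 V reference.
Source V1 fixes V_0 = 9 V.
KCL at each unknown node (sum of currents leaving = 0; resistances in Ω):
  Node 1: (V_1 - 9)/200 + (V_1 - 0)/100 = 0
Collecting terms: 0.015 × V_1 = 0.045  =>  V_1 = 3 V
Power in each resistor, P = (ΔV)²/R:
  P_R1 = (9 - 3)²/200 = 0.18 W
  P_R2 = (3 - 0)²/100 = 0.09 W
P_total = P_R1 + P_R2 = 0.27 W

Final answer: 0.27 W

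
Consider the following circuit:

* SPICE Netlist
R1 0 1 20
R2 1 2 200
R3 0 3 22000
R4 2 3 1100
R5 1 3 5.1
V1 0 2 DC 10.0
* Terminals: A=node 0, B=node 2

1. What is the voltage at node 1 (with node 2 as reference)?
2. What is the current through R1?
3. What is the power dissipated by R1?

Nodal analysis, taking node 2 as the 0 V reference.
Source V1 fixes V_0 = 10 V.
KCL at each unknown node (sum of currents leaving = 0; resistances in Ω):
  Node 1: (V_1 - 10)/20 + (V_1 - 0)/200 + (V_1 - V_3)/5.1 = 0
  Node 3: (V_3 - 10)/22000 + (V_3 - 0)/1100 + (V_3 - V_1)/5.1 = 0
Collecting terms (coefficients in siemens):
  0.2511·V_1 - 0.1961·V_3 = 0.5
  0.197·V_3 - 0.1961·V_1 = 0.0004545
Determinant D = (0.2511)(0.197) - (-0.1961)(-0.1961) = 0.01102
V_1 = [(0.5)(0.197) - (-0.1961)(0.0004545)]/D = 8.945 V
V_3 = [(0.2511)(0.0004545) - (0.5)(-0.1961)]/D = 8.904 V
Part 1:
  Read off the nodal solution: V_1 = 8.945 V
Part 2:
  I_R1 = (V_0 - V_1)/R1 = (10 - 8.945)/20 = 0.05277 A
  Magnitude: I_R1 = 0.05277 A
Part 3:
  I_R1 = (V_0 - V_1)/R1 = (10 - 8.945)/20 = 0.05277 A
  P_R1 = I_R1² × R1 = (0.05277)² × 20 = 0.05569 W

Final answers:
1. V_1 = 8.945 V
2. I_R1 = 0.05277 A
3. P_R1 = 0.05569 W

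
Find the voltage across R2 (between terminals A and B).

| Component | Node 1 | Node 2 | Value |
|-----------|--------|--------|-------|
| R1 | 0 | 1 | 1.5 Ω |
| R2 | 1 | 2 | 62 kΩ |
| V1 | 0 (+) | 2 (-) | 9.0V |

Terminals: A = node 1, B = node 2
R1 and R2 are in series across V1 (node 0 → node 1 → node 2), and the output A–B is taken across R2, so this is a voltage divider.
Series current: I = V1/(R1 + R2) = 9/(1.5 + 62000) = 9/62000 = 0.0001452 A
V_R2 = I × R2 = V1 × R2/(R1 + R2) = 9 × 62000/62000 = 9 V

Final answer: 9 V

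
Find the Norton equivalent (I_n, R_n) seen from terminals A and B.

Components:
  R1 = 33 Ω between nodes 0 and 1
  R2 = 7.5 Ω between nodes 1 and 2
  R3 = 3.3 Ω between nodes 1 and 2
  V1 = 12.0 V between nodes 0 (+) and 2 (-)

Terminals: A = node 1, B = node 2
Find the Thévenin equivalent first; then I_n = V_th/R_th and R_n = R_th.
Step 1 — V_th is the open-circuit voltage V_A - V_B (nothing connected across the terminals).
Nodal analysis, taking node 2 as the 0 V reference.
Source V1 fixes V_0 = 12 V.
KCL at each unknown node (sum of currents leaving = 0; resistances in Ω):
  Node 1: (V_1 - 12)/33 + (V_1 - 0)/7.5 + (V_1 - 0)/3.3 = 0
Collecting terms: 0.4667 × V_1 = 0.3636  =>  V_1 = 0.7792 V
V_th = V_1 - V_2 = 0.7792 - 0 = 0.7792 V
Step 2 — R_th: zero the source — replace V1 by a short circuit (node 2 merges into node 0) — and find the resistance seen between A (node 1) and B (node 0).
Reduce the network between node 1 (A) and node 0 (B) by series/parallel combination:
  Rp1 = R1 ‖ R2 ‖ R3 (parallel, all between nodes 0 and 1) = 1/(1/33 + 1/7.5 + 1/3.3) = 2.143 Ω
R_th = 2.143 Ω
I_n = V_th/R_th = 0.7792/2.143 = 0.3636 A, and R_n = R_th = 2.143 Ω

Final answer: I_n = 0.3636 A, R_n = 2.143 Ω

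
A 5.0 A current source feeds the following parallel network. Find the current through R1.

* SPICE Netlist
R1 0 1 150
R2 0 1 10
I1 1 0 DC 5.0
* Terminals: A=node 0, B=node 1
All resistors sit directly between nodes 0 and 1, so they are in parallel and share one voltage V; the full source current 5 A splits among them.
1/R_par = 1/150 + 1/10 = 0.1067 S  =>  R_par = 9.375 Ω
V = I × R_par = 5 × 9.375 = 46.88 V
I_R1 = V/R1 = 46.88/150 = 0.3125 A

Final answer: 0.3125 A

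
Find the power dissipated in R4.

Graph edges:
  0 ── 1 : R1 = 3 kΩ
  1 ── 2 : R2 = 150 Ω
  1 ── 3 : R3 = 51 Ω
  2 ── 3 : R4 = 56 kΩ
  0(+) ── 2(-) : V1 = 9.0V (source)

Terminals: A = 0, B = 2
Nodal analysis, taking node 2 as the 0 V reference.
Source V1 fixes V_0 = 9 V.
KCL at each unknown node (sum of currents leaving = 0; resistances in Ω):
  Node 1: (V_1 - 9)/3000 + (V_1 - 0)/150 + (V_1 - V_3)/51 = 0
  Node 3: (V_3 - V_1)/51 + (V_3 - 0)/56000 = 0
Collecting terms (coefficients in siemens):
  0.02661·V_1 - 0.01961·V_3 = 0.003
  0.01963·V_3 - 0.01961·V_1 = 0
Determinant D = (0.02661)(0.01963) - (-0.01961)(-0.01961) = 0.0001377
V_1 = [(0.003)(0.01963) - (-0.01961)(0)]/D = 0.4275 V
V_3 = [(0.02661)(0) - (0.003)(-0.01961)]/D = 0.4271 V
I_R4 = (V_2 - V_3)/R4 = (0 - 0.4271)/56000 = -0.000007627 A
P_R4 = I_R4² × R4 = (-0.000007627)² × 56000 = 0.000003257 W

Final answer: 3.257e-06 W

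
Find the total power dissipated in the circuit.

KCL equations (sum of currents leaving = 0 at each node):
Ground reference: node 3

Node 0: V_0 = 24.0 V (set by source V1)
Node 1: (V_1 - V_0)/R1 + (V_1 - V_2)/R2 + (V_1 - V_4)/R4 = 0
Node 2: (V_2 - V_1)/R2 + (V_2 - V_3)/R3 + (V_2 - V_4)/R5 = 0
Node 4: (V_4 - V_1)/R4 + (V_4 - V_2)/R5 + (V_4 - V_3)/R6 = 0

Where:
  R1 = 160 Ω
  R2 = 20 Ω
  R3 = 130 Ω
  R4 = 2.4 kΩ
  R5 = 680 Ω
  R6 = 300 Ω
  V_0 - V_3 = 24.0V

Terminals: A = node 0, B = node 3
Nodal analysis, taking node 3 as the 0 V reference.
Source V1 fixes V_0 = 24 V.
KCL at each unknown node (sum of currents leaving = 0; resistances in Ω):
  Node 1: (V_1 - 24)/160 + (V_1 - V_2)/20 + (V_1 - V_4)/2400 = 0
  Node 2: (V_2 - V_1)/20 + (V_2 - 0)/130 + (V_2 - V_4)/680 = 0
  Node 4: (V_4 - V_1)/2400 + (V_4 - V_2)/680 + (V_4 - 0)/300 = 0
Collecting terms (coefficients in siemens):
  0.05667·V_1 - 0.05·V_2 - 0.0004167·V_4 = 0.15
  0.05916·V_2 - 0.05·V_1 - 0.001471·V_4 = 0
  0.005221·V_4 - 0.0004167·V_1 - 0.001471·V_2 = 0
Solving these 3 simultaneous equations (Gaussian elimination) gives:
  V_1 = 10.81 V, V_2 = 9.22 V, V_4 = 3.46 V
Power in each resistor, P = (ΔV)²/R:
  P_R1 = (24 - 10.81)²/160 = 1.088 W
  P_R2 = (10.81 - 9.22)²/20 = 0.1261 W
  P_R3 = (9.22 - 0)²/130 = 0.6539 W
  P_R4 = (10.81 - 3.46)²/2400 = 0.0225 W
  P_R5 = (9.22 - 3.46)²/680 = 0.04879 W
  P_R6 = (0 - 3.46)²/300 = 0.0399 W
P_total = P_R1 + P_R2 + P_R3 + P_R4 + P_R5 + P_R6 = 1.979 W

Final answer: 1.979 W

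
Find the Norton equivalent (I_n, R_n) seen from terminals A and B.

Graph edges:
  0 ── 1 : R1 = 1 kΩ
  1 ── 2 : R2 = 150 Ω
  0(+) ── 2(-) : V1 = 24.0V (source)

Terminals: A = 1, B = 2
Find the Thévenin equivalent first; then I_n = V_th/R_th and R_n = R_th.
Step 1 — V_th is the open-circuit voltage V_A - V_B (nothing connected across the terminals).
Nodal analysis, taking node 2 as the 0 V reference.
Source V1 fixes V_0 = 24 V.
KCL at each unknown node (sum of currents leaving = 0; resistances in Ω):
  Node 1: (V_1 - 24)/1000 + (V_1 - 0)/150 = 0
Collecting terms: 0.007667 × V_1 = 0.024  =>  V_1 = 3.13 V
V_th = V_1 - V_2 = 3.13 - 0 = 3.13 V
Step 2 — R_th: zero the source — replace V1 by a short circuit (node 2 merges into node 0) — and find the resistance seen between A (node 1) and B (node 0).
Reduce the network between node 1 (A) and node 0 (B) by series/parallel combination:
  Rp1 = R1 ‖ R2 (parallel, both between nodes 0 and 1) = 1/(1/1000 + 1/150) = 130.4 Ω
R_th = 130.4 Ω
I_n = V_th/R_th = 3.13/130.4 = 0.024 A, and R_n = R_th = 130.4 Ω

Final answer: I_n = 0.024 A, R_n = 130.4 Ω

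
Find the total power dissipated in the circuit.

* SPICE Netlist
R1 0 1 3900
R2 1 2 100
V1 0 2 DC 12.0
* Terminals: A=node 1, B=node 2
Nodal analysis, taking node 2 as the 0 V reference.
Source V1 fixes V_0 = 12 V.
KCL at each unknown node (sum of currents leaving = 0; resistances in Ω):
  Node 1: (V_1 - 12)/3900 + (V_1 - 0)/100 = 0
Collecting terms: 0.01026 × V_1 = 0.003077  =>  V_1 = 0.3 V
Power in each resistor, P = (ΔV)²/R:
  P_R1 = (12 - 0.3)²/3900 = 0.0351 W
  P_R2 = (0.3 - 0)²/100 = 0.0009 W
P_total = P_R1 + P_R2 = 0.036 W

Final answer: 0.036 W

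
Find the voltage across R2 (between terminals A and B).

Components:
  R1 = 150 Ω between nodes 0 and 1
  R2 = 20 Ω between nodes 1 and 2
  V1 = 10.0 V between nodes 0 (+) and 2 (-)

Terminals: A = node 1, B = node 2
R1 and R2 are in series across V1 (node 0 → node 1 → node 2), and the output A–B is taken across R2, so this is a voltage divider.
Series current: I = V1/(R1 + R2) = 10/(150 + 20) = 10/170 = 0.05882 A
V_R2 = I × R2 = V1 × R2/(R1 + R2) = 10 × 20/170 = 1.176 V

Final answer: 1.176 V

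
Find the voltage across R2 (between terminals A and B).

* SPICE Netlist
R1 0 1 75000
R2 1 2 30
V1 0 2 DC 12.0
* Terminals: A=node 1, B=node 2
R1 and R2 are in series across V1 (node 0 → node 1 → node 2), and the output A–B is taken across R2, so this is a voltage divider.
Series current: I = V1/(R1 + R2) = 12/(75000 + 30) = 12/75030 = 0.0001599 A
V_R2 = I × R2 = V1 × R2/(R1 + R2) = 12 × 30/75030 = 0.004798 V

Final answer: 0.004798 V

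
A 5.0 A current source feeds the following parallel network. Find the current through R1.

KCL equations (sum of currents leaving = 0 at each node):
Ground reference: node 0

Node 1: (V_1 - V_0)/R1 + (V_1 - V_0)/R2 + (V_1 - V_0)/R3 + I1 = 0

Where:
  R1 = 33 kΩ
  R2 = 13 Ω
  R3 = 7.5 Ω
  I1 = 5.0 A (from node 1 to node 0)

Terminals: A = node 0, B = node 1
All resistors sit directly between nodes 0 and 1, so they are in parallel and share one voltage V; the full source current 5 A splits among them.
1/R_par = 1/33000 + 1/13 + 1/7.5 = 0.2103 S  =>  R_par = 4.755 Ω
V = I × R_par = 5 × 4.755 = 23.78 V
I_R1 = V/R1 = 23.78/33000 = 0.0007205 A

Final answer: 0.0007205 A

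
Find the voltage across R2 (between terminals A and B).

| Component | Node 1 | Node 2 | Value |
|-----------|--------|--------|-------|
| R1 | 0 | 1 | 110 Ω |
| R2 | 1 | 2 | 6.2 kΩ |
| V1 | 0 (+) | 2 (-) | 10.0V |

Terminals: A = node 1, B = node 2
R1 and R2 are in series across V1 (node 0 → node 1 → node 2), and the output A–B is taken across R2, so this is a voltage divider.
Series current: I = V1/(R1 + R2) = 10/(110 + 6200) = 10/6310 = 0.001585 A
V_R2 = I × R2 = V1 × R2/(R1 + R2) = 10 × 6200/6310 = 9.826 V

Final answer: 9.826 V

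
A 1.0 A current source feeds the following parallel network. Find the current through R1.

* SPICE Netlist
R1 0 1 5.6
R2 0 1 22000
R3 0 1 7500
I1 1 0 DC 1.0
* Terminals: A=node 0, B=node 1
All resistors sit directly between nodes 0 and 1, so they are in parallel and share one voltage V; the full source current 1 A splits among them.
1/R_par = 1/5.6 + 1/22000 + 1/7500 = 0.1788 S  =>  R_par = 5.594 Ω
V = I × R_par = 1 × 5.594 = 5.594 V
I_R1 = V/R1 = 5.594/5.6 = 0.999 A

Final answer: 0.999 A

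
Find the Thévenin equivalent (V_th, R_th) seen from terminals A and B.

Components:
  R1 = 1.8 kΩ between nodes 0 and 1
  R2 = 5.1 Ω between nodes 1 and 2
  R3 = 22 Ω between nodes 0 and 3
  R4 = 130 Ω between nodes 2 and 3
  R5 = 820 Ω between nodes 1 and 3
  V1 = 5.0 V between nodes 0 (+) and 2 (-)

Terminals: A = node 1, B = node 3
Step 1 — V_th is the open-circuit voltage V_A - V_B (nothing connected across the terminals).
Nodal analysis, taking node 2 as the 0 V reference.
Source V1 fixes V_0 = 5 V.
KCL at each unknown node (sum of currents leaving = 0; resistances in Ω):
  Node 1: (V_1 - 5)/1800 + (V_1 - 0)/5.1 + (V_1 - V_3)/820 = 0
  Node 3: (V_3 - 5)/22 + (V_3 - 0)/130 + (V_3 - V_1)/820 = 0
Collecting terms (coefficients in siemens):
  0.1979·V_1 - 0.00122·V_3 = 0.002778
  0.05437·V_3 - 0.00122·V_1 = 0.2273
Determinant D = (0.1979)(0.05437) - (-0.00122)(-0.00122) = 0.01076
V_1 = [(0.002778)(0.05437) - (-0.00122)(0.2273)]/D = 0.03981 V
V_3 = [(0.1979)(0.2273) - (0.002778)(-0.00122)]/D = 4.181 V
V_th = V_1 - V_3 = 0.03981 - 4.181 = -4.141 V
Step 2 — R_th: zero the source — replace V1 by a short circuit (node 2 merges into node 0) — and find the resistance seen between A (node 1) and B (node 3).
Reduce the network between node 1 (A) and node 3 (B) by series/parallel combination:
  Rp1 = R1 ‖ R2 (parallel, both between nodes 0 and 1) = 1/(1/1800 + 1/5.1) = 5.086 Ω
  Rp2 = R3 ‖ R4 (parallel, both between nodes 0 and 3) = 1/(1/22 + 1/130) = 18.82 Ω
  Rs1 = Rp1 + Rp2 (series, joined only at node 0) = 5.086 + 18.82 = 23.9 Ω
  Rp3 = R5 ‖ Rs1 (parallel, both between nodes 1 and 3) = 1/(1/820 + 1/23.9) = 23.22 Ω
R_th = 23.22 Ω

Final answer: V_th = -4.141 V, R_th = 23.22 Ω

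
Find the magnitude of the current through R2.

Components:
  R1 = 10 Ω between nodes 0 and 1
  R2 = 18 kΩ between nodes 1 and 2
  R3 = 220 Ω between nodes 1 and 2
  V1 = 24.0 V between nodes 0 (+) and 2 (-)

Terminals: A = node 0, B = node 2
Nodal analysis, taking node 2 as the 0 V reference.
Source V1 fixes V_0 = 24 V.
KCL at each unknown node (sum of currents leaving = 0; resistances in Ω):
  Node 1: (V_1 - 24)/10 + (V_1 - 0)/18000 + (V_1 - 0)/220 = 0
Collecting terms: 0.1046 × V_1 = 2.4  =>  V_1 = 22.94 V
I_R2 = (V_1 - V_2)/R2 = (22.94 - 0)/18000 = 0.001275 A
|I_R2| = 0.001275 A

Final answer: |I_R2| = 0.001275 A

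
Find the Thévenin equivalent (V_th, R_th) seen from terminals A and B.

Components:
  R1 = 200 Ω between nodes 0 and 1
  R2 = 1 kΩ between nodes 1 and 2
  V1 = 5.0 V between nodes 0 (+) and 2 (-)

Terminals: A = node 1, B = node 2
Step 1 — V_th is the open-circuit voltage V_A - V_B (nothing connected across the terminals).
Nodal analysis, taking node 2 as the 0 V reference.
Source V1 fixes V_0 = 5 V.
KCL at each unknown node (sum of currents leaving = 0; resistances in Ω):
  Node 1: (V_1 - 5)/200 + (V_1 - 0)/1000 = 0
Collecting terms: 0.006 × V_1 = 0.025  =>  V_1 = 4.167 V
V_th = V_1 - V_2 = 4.167 - 0 = 4.167 V
Step 2 — R_th: zero the source — replace V1 by a short circuit (node 2 merges into node 0) — and find the resistance seen between A (node 1) and B (node 0).
Reduce the network between node 1 (A) and node 0 (B) by series/parallel combination:
  Rp1 = R1 ‖ R2 (parallel, both between nodes 0 and 1) = 1/(1/200 + 1/1000) = 166.7 Ω
R_th = 166.7 Ω

Final answer: V_th = 4.167 V, R_th = 166.7 Ω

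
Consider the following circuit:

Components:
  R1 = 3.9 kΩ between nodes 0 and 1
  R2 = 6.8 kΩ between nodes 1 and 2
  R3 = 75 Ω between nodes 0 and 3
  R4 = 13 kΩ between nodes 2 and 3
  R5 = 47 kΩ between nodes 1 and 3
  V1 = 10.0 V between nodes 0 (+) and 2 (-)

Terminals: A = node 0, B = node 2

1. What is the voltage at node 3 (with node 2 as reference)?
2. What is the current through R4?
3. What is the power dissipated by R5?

Nodal analysis, taking node 2 as the 0 V reference.
Source V1 fixes V_0 = 10 V.
KCL at each unknown node (sum of currents leaving = 0; resistances in Ω):
  Node 1: (V_1 - 10)/3900 + (V_1 - 0)/6800 + (V_1 - V_3)/47000 = 0
  Node 3: (V_3 - 10)/75 + (V_3 - 0)/13000 + (V_3 - V_1)/47000 = 0
Collecting terms (coefficients in siemens):
  0.0004247·V_1 - 0.00002128·V_3 = 0.002564
  0.01343·V_3 - 0.00002128·V_1 = 0.1333
Determinant D = (0.0004247)(0.01343) - (-0.00002128)(-0.00002128) = 0.000005705
V_1 = [(0.002564)(0.01343) - (-0.00002128)(0.1333)]/D = 6.535 V
V_3 = [(0.0004247)(0.1333) - (0.002564)(-0.00002128)]/D = 9.937 V
Part 1:
  Read off the nodal solution: V_3 = 9.937 V
Part 2:
  I_R4 = (V_2 - V_3)/R4 = (0 - 9.937)/13000 = -0.0007644 A
  Magnitude: I_R4 = 0.0007644 A
Part 3:
  I_R5 = (V_1 - V_3)/R5 = (6.535 - 9.937)/47000 = -0.0000724 A
  P_R5 = I_R5² × R5 = (-0.0000724)² × 47000 = 0.0002463 W

Final answers:
1. V_3 = 9.937 V
2. I_R4 = 0.0007644 A
3. P_R5 = 0.0002463 W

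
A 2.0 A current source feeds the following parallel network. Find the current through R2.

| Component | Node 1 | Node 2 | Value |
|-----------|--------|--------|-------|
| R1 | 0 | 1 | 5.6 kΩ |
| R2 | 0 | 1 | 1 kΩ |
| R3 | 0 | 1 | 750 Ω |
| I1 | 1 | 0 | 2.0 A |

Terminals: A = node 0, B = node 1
All resistors sit directly between nodes 0 and 1, so they are in parallel and share one voltage V; the full source current 2 A splits among them.
1/R_par = 1/5600 + 1/1000 + 1/750 = 0.002512 S  =>  R_par = 398.1 Ω
V = I × R_par = 2 × 398.1 = 796.2 V
I_R2 = V/R2 = 796.2/1000 = 0.7962 A

Final answer: 0.7962 A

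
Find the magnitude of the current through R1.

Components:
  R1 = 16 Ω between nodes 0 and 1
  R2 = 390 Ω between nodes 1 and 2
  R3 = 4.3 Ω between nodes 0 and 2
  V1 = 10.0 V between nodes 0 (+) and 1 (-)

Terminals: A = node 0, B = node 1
Nodal analysis, taking node 1 as the 0 V reference.
Source V1 fixes V_0 = 10 V.
KCL at each unknown node (sum of currents leaving = 0; resistances in Ω):
  Node 2: (V_2 - 0)/390 + (V_2 - 10)/4.3 = 0
Collecting terms: 0.2351 × V_2 = 2.326  =>  V_2 = 9.891 V
I_R1 = (V_0 - V_1)/R1 = (10 - 0)/16 = 0.625 A
|I_R1| = 0.625 A

Final answer: |I_R1| = 0.625 A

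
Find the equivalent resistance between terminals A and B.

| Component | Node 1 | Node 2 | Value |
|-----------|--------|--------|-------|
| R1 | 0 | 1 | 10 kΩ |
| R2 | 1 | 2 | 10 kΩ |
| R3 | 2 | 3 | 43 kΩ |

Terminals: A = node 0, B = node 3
Reduce the network between node 0 (A) and node 3 (B) by series/parallel combination:
  Rs1 = R1 + R2 (series, joined only at node 1) = 10000 + 10000 = 20000 Ω
  Rs2 = R3 + Rs1 (series, joined only at node 2) = 43000 + 20000 = 63000 Ω
R_eq = 63 kΩ

Final answer: 63 kΩ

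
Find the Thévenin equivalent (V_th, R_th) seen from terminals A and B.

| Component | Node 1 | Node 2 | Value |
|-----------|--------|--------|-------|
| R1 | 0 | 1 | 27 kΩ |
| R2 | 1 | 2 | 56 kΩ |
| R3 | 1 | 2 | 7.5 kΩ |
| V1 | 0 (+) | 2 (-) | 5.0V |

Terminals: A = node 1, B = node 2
Step 1 — V_th is the open-circuit voltage V_A - V_B (nothing connected across the terminals).
Nodal analysis, taking node 2 as the 0 V reference.
Source V1 fixes V_0 = 5 V.
KCL at each unknown node (sum of currents leaving = 0; resistances in Ω):
  Node 1: (V_1 - 5)/27000 + (V_1 - 0)/56000 + (V_1 - 0)/7500 = 0
Collecting terms: 0.0001882 × V_1 = 0.0001852  =>  V_1 = 0.9838 V
V_th = V_1 - V_2 = 0.9838 - 0 = 0.9838 V
Step 2 — R_th: zero the source — replace V1 by a short circuit (node 2 merges into node 0) — and find the resistance seen between A (node 1) and B (node 0).
Reduce the network between node 1 (A) and node 0 (B) by series/parallel combination:
  Rp1 = R1 ‖ R2 ‖ R3 (parallel, all between nodes 0 and 1) = 1/(1/27000 + 1/56000 + 1/7500) = 5313 Ω
R_th = 5.313 kΩ

Final answer: V_th = 0.9838 V, R_th = 5.313 kΩ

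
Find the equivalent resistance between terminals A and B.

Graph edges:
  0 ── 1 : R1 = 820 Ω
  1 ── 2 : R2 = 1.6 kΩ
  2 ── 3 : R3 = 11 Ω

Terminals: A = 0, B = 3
Reduce the network between node 0 (A) and node 3 (B) by series/parallel combination:
  Rs1 = R1 + R2 (series, joined only at node 1) = 820 + 1600 = 2420 Ω
  Rs2 = R3 + Rs1 (series, joined only at node 2) = 11 + 2420 = 2431 Ω
R_eq = 2.431 kΩ

Final answer: 2.431 kΩ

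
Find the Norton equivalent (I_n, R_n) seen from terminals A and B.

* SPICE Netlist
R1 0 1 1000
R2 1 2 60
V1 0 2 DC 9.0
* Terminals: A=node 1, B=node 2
Find the Thévenin equivalent first; then I_n = V_th/R_th and R_n = R_th.
Step 1 — V_th is the open-circuit voltage V_A - V_B (nothing connected across the terminals).
Nodal analysis, taking node 2 as the 0 V reference.
Source V1 fixes V_0 = 9 V.
KCL at each unknown node (sum of currents leaving = 0; resistances in Ω):
  Node 1: (V_1 - 9)/1000 + (V_1 - 0)/60 = 0
Collecting terms: 0.01767 × V_1 = 0.009  =>  V_1 = 0.5094 V
V_th = V_1 - V_2 = 0.5094 - 0 = 0.5094 V
Step 2 — R_th: zero the source — replace V1 by a short circuit (node 2 merges into node 0) — and find the resistance seen between A (node 1) and B (node 0).
Reduce the network between node 1 (A) and node 0 (B) by series/parallel combination:
  Rp1 = R1 ‖ R2 (parallel, both between nodes 0 and 1) = 1/(1/1000 + 1/60) = 56.6 Ω
R_th = 56.6 Ω
I_n = V_th/R_th = 0.5094/56.6 = 0.009 A, and R_n = R_th = 56.6 Ω

Final answer: I_n = 0.009 A, R_n = 56.6 Ω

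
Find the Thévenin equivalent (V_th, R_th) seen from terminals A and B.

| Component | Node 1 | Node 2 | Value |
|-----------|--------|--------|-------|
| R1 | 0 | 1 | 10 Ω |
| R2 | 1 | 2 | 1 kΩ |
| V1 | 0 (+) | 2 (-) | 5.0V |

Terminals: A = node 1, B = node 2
Step 1 — V_th is the open-circuit voltage V_A - V_B (nothing connected across the terminals).
Nodal analysis, taking node 2 as the 0 V reference.
Source V1 fixes V_0 = 5 V.
KCL at each unknown node (sum of currents leaving = 0; resistances in Ω):
  Node 1: (V_1 - 5)/10 + (V_1 - 0)/1000 = 0
Collecting terms: 0.101 × V_1 = 0.5  =>  V_1 = 4.95 V
V_th = V_1 - V_2 = 4.95 - 0 = 4.95 V
Step 2 — R_th: zero the source — replace V1 by a short circuit (node 2 merges into node 0) — and find the resistance seen between A (node 1) and B (node 0).
Reduce the network between node 1 (A) and node 0 (B) by series/parallel combination:
  Rp1 = R1 ‖ R2 (parallel, both between nodes 0 and 1) = 1/(1/10 + 1/1000) = 9.901 Ω
R_th = 9.901 Ω

Final answer: V_th = 4.95 V, R_th = 9.901 Ω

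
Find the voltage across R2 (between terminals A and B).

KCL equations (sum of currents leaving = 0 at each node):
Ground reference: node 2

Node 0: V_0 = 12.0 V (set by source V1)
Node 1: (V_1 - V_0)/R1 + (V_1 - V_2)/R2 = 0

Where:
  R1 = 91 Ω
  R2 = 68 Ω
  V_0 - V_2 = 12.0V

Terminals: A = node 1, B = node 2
R1 and R2 are in series across V1 (node 0 → node 1 → node 2), and the output A–B is taken across R2, so this is a voltage divider.
Series current: I = V1/(R1 + R2) = 12/(91 + 68) = 12/159 = 0.07547 A
V_R2 = I × R2 = V1 × R2/(R1 + R2) = 12 × 68/159 = 5.132 V

Final answer: 5.132 V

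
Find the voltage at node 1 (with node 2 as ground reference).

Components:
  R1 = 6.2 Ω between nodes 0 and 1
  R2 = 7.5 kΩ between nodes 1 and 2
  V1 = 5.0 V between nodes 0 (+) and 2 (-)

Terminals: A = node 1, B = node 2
Nodal analysis, taking node 2 as the 0 V reference.
Source V1 fixes V_0 = 5 V.
KCL at each unknown node (sum of currents leaving = 0; resistances in Ω):
  Node 1: (V_1 - 5)/6.2 + (V_1 - 0)/7500 = 0
Collecting terms: 0.1614 × V_1 = 0.8065  =>  V_1 = 4.996 V
The requested potential is V_1 = 4.996 V.

Final answer: V_1 = 4.996 V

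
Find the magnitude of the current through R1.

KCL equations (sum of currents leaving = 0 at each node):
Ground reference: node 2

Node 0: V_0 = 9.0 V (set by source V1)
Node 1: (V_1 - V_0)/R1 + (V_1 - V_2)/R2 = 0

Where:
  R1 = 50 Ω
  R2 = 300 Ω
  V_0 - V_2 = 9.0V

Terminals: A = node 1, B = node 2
Nodal analysis, taking node 2 as the 0 V reference.
Source V1 fixes V_0 = 9 V.
KCL at each unknown node (sum of currents leaving = 0; resistances in Ω):
  Node 1: (V_1 - 9)/50 + (V_1 - 0)/300 = 0
Collecting terms: 0.02333 × V_1 = 0.18  =>  V_1 = 7.714 V
I_R1 = (V_0 - V_1)/R1 = (9 - 7.714)/50 = 0.02571 A
|I_R1| = 0.02571 A

Final answer: |I_R1| = 0.02571 A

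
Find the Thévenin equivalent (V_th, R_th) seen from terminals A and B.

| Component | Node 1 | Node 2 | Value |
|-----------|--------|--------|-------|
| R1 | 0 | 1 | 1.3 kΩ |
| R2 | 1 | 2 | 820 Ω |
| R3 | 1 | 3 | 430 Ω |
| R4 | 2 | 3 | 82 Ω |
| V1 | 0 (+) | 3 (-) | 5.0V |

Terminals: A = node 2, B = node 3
Step 1 — V_th is the open-circuit voltage V_A - V_B (nothing connected across the terminals).
Nodal analysis, taking node 3 as the 0 V reference.
Source V1 fixes V_0 = 5 V.
KCL at each unknown node (sum of currents leaving = 0; resistances in Ω):
  Node 1: (V_1 - 5)/1300 + (V_1 - V_2)/820 + (V_1 - 0)/430 = 0
  Node 2: (V_2 - V_1)/820 + (V_2 - 0)/82 = 0
Collecting terms (coefficients in siemens):
  0.004314·V_1 - 0.00122·V_2 = 0.003846
  0.01341·V_2 - 0.00122·V_1 = 0
Determinant D = (0.004314)(0.01341) - (-0.00122)(-0.00122) = 0.00005639
V_1 = [(0.003846)(0.01341) - (-0.00122)(0)]/D = 0.915 V
V_2 = [(0.004314)(0) - (0.003846)(-0.00122)]/D = 0.08318 V
V_th = V_2 - V_3 = 0.08318 - 0 = 0.08318 V
Step 2 — R_th: zero the source — replace V1 by a short circuit (node 3 merges into node 0) — and find the resistance seen between A (node 2) and B (node 0).
Reduce the network between node 2 (A) and node 0 (B) by series/parallel combination:
  Rp1 = R1 ‖ R3 (parallel, both between nodes 0 and 1) = 1/(1/1300 + 1/430) = 323.1 Ω
  Rs1 = R2 + Rp1 (series, joined only at node 1) = 820 + 323.1 = 1143 Ω
  Rp2 = R4 ‖ Rs1 (parallel, both between nodes 0 and 2) = 1/(1/82 + 1/1143) = 76.51 Ω
R_th = 76.51 Ω

Final answer: V_th = 0.08318 V, R_th = 76.51 Ω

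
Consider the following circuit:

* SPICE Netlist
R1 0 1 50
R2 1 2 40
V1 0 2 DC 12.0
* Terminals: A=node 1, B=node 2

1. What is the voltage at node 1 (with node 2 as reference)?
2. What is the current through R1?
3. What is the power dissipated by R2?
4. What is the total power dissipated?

Nodal analysis, taking node 2 as the 0 V reference.
Source V1 fixes V_0 = 12 V.
KCL at each unknown node (sum of currents leaving = 0; resistances in Ω):
  Node 1: (V_1 - 12)/50 + (V_1 - 0)/40 = 0
Collecting terms: 0.045 × V_1 = 0.24  =>  V_1 = 5.333 V
Part 1:
  Read off the nodal solution: V_1 = 5.333 V
Part 2:
  I_R1 = (V_0 - V_1)/R1 = (12 - 5.333)/50 = 0.1333 A
  Magnitude: I_R1 = 0.1333 A
Part 3:
  I_R2 = (V_1 - V_2)/R2 = (5.333 - 0)/40 = 0.1333 A
  P_R2 = I_R2² × R2 = (0.1333)² × 40 = 0.7111 W
Part 4:
  Power in each resistor, P = (ΔV)²/R:
    P_R1 = (12 - 5.333)²/50 = 0.8889 W
    P_R2 = (5.333 - 0)²/40 = 0.7111 W
  P_total = P_R1 + P_R2 = 1.6 W

Final answers:
1. V_1 = 5.333 V
2. I_R1 = 0.1333 A
3. P_R2 = 0.7111 W
4. P_total = 1.6 W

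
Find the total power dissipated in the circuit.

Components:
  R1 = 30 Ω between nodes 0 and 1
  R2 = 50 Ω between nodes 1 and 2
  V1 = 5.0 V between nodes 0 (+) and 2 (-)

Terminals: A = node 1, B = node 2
Nodal analysis, taking node 2 as the 0 V reference.
Source V1 fixes V_0 = 5 V.
KCL at each unknown node (sum of currents leaving = 0; resistances in Ω):
  Node 1: (V_1 - 5)/30 + (V_1 - 0)/50 = 0
Collecting terms: 0.05333 × V_1 = 0.1667  =>  V_1 = 3.125 V
Power in each resistor, P = (ΔV)²/R:
  P_R1 = (5 - 3.125)²/30 = 0.1172 W
  P_R2 = (3.125 - 0)²/50 = 0.1953 W
P_total = P_R1 + P_R2 = 0.3125 W

Final answer: 0.3125 W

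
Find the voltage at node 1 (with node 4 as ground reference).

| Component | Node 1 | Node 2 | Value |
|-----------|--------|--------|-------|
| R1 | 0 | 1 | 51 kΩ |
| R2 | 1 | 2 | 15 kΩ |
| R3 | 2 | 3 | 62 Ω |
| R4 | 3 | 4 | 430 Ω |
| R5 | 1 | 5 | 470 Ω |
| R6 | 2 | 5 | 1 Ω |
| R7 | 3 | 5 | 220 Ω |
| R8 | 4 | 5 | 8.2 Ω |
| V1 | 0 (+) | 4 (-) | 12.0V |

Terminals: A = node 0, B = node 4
Nodal analysis, taking node 4 as the 0 V reference.
Source V1 fixes V_0 = 12 V.
KCL at each unknown node (sum of currents leaving = 0; resistances in Ω):
  Node 1: (V_1 - 12)/51000 + (V_1 - V_2)/15000 + (V_1 - V_5)/470 = 0
  Node 2: (V_2 - V_1)/15000 + (V_2 - V_3)/62 + (V_2 - V_5)/1 = 0
  Node 3: (V_3 - V_2)/62 + (V_3 - 0)/430 + (V_3 - V_5)/220 = 0
  Node 5: (V_5 - V_1)/470 + (V_5 - V_2)/1 + (V_5 - V_3)/220 + (V_5 - 0)/8.2 = 0
Collecting terms (coefficients in siemens):
  0.002214·V_1 - 0.00006667·V_2 - 0.002128·V_5 = 0.0002353
  1.016·V_2 - 0.00006667·V_1 - 0.01613·V_3 - 1·V_5 = 0
  0.023·V_3 - 0.01613·V_2 - 0.004545·V_5 = 0
  1.129·V_5 - 0.002128·V_1 - 1·V_2 - 0.004545·V_3 = 0
Solving these 4 simultaneous equations (Gaussian elimination) gives:
  V_1 = 0.1081 V, V_2 = 0.001884 V, V_3 = 0.001692 V, V_5 = 0.00188 V
The requested potential is V_1 = 0.1081 V.

Final answer: V_1 = 0.1081 V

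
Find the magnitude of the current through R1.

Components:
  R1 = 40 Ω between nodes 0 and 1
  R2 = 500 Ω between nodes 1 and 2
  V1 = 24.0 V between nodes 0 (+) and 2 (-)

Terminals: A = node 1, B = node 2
Nodal analysis, taking node 2 as the 0 V reference.
Source V1 fixes V_0 = 24 V.
KCL at each unknown node (sum of currents leaving = 0; resistances in Ω):
  Node 1: (V_1 - 24)/40 + (V_1 - 0)/500 = 0
Collecting terms: 0.027 × V_1 = 0.6  =>  V_1 = 22.22 V
I_R1 = (V_0 - V_1)/R1 = (24 - 22.22)/40 = 0.04444 A
|I_R1| = 0.04444 A

Final answer: |I_R1| = 0.04444 A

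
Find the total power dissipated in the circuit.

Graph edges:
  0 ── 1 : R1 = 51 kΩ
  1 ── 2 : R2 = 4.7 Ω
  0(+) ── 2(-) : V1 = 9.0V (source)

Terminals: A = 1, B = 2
Nodal analysis, taking node 2 as the 0 V reference.
Source V1 fixes V_0 = 9 V.
KCL at each unknown node (sum of currents leaving = 0; resistances in Ω):
  Node 1: (V_1 - 9)/51000 + (V_1 - 0)/4.7 = 0
Collecting terms: 0.2128 × V_1 = 0.0001765  =>  V_1 = 0.0008293 V
Power in each resistor, P = (ΔV)²/R:
  P_R1 = (9 - 0.0008293)²/51000 = 0.001588 W
  P_R2 = (0.0008293 - 0)²/4.7 = 0.0000001463 W
P_total = P_R1 + P_R2 = 0.001588 W

Final answer: 0.001588 W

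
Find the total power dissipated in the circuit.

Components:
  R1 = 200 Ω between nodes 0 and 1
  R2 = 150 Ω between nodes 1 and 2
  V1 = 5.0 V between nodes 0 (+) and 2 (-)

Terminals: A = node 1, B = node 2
Nodal analysis, taking node 2 as the 0 V reference.
Source V1 fixes V_0 = 5 V.
KCL at each unknown node (sum of currents leaving = 0; resistances in Ω):
  Node 1: (V_1 - 5)/200 + (V_1 - 0)/150 = 0
Collecting terms: 0.01167 × V_1 = 0.025  =>  V_1 = 2.143 V
Power in each resistor, P = (ΔV)²/R:
  P_R1 = (5 - 2.143)²/200 = 0.04082 W
  P_R2 = (2.143 - 0)²/150 = 0.03061 W
P_total = P_R1 + P_R2 = 0.07143 W

Final answer: 0.07143 W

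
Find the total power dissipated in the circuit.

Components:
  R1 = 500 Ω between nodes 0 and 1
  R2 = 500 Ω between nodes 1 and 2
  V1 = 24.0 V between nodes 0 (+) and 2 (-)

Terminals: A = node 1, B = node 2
Nodal analysis, taking node 2 as the 0 V reference.
Source V1 fixes V_0 = 24 V.
KCL at each unknown node (sum of currents leaving = 0; resistances in Ω):
  Node 1: (V_1 - 24)/500 + (V_1 - 0)/500 = 0
Collecting terms: 0.004 × V_1 = 0.048  =>  V_1 = 12 V
Power in each resistor, P = (ΔV)²/R:
  P_R1 = (24 - 12)²/500 = 0.288 W
  P_R2 = (12 - 0)²/500 = 0.288 W
P_total = P_R1 + P_R2 = 0.576 W

Final answer: 0.576 W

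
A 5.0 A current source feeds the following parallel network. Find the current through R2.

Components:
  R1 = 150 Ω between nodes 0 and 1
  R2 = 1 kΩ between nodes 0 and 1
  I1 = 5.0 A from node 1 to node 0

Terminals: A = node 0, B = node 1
All resistors sit directly between nodes 0 and 1, so they are in parallel and share one voltage V; the full source current 5 A splits among them.
1/R_par = 1/150 + 1/1000 = 0.007667 S  =>  R_par = 130.4 Ω
V = I × R_par = 5 × 130.4 = 652.2 V
I_R2 = V/R2 = 652.2/1000 = 0.6522 A

Final answer: 0.6522 A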